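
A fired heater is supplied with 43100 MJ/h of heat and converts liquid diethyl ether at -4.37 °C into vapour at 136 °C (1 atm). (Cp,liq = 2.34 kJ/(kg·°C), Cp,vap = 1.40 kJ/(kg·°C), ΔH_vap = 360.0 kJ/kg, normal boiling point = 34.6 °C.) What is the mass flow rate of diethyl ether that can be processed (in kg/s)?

Δh = 2.34×(34.6−-4.37) + 360.0 + 1.40×(136−34.6) = 593.15 kJ/kg
Q = 43100 MJ/h = 11972 kJ/s = 11972 kJ/s
ṁ = Q/Δh = 11972 / 593.15 = 20.184 kg/s

ṁ = 20.2 kg/s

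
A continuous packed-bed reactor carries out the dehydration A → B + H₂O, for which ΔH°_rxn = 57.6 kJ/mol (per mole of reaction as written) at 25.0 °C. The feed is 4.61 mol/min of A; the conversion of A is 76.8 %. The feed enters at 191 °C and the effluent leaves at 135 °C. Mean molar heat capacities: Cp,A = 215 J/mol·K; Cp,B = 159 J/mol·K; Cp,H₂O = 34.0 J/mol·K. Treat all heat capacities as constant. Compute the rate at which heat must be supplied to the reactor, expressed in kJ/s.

Extent of reaction ξ = 0.768 × 4.61 = 3.5405 mol/min
Reaction term: ξ·ΔH°_rxn = 3.5405 × 57.6 = 203.93 kJ/min
Sensible, feed 191→25 °C: -164.53 kJ/min
Outlet flows (mol/min): A 1.0695, B 3.5405, H₂O 3.5405
Sensible, products 25→135 °C: 100.46 kJ/min
Q = ΔH = 139.86 kJ/min = 2.331 kW
Heat supplied = 2.331 kJ/s

Q_in = 2.33 kJ/s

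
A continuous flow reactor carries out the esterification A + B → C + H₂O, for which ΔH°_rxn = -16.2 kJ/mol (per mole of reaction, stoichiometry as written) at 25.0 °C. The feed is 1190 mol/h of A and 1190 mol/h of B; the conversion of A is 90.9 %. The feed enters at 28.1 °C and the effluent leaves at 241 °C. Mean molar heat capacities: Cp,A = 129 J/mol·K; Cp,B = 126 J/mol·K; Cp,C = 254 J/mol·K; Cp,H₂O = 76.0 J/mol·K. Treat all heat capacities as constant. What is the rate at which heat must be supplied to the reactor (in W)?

Extent of reaction ξ = 0.909 × 1190 = 1081.7 mol/h
Reaction term: ξ·ΔH°_rxn = 1081.7 × -16.2 = -17524 kJ/h
Sensible, feed 28.1→25 °C: -940.7 kJ/h
Outlet flows (mol/h): A 108.29, B 108.29, C 1081.7, H₂O 1081.7
Sensible, products 25→241 °C: 83069 kJ/h
Q = ΔH = 64605 kJ/h = 17.946 kW
Heat supplied = 17946 W

Q_in = 17900 W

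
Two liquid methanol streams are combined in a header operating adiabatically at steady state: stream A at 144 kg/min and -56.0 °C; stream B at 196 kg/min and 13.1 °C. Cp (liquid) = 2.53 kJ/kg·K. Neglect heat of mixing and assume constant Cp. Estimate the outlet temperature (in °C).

T_out = -16.2 °C

No heat crosses the boundary, so H_out = H_in.
T_out = Σ ṁᵢCp,ᵢTᵢ / Σ ṁᵢCp,ᵢ
      = -13906 / 860.2 = -16.166 °C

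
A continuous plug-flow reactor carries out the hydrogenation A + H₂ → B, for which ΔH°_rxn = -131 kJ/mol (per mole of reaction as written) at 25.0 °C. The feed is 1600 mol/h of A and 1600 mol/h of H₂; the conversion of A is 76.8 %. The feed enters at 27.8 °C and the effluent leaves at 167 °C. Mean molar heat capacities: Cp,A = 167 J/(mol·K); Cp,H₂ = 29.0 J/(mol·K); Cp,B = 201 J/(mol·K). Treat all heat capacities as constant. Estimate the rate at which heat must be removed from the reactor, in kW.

Extent of reaction ξ = 0.768 × 1600 = 1228.8 mol/h
Reaction term: ξ·ΔH°_rxn = 1228.8 × -131 = -160970 kJ/h
Sensible, feed 27.8→25 °C: -878.08 kJ/h
Outlet flows (mol/h): A 371.2, H₂ 371.2, B 1228.8
Sensible, products 25→167 °C: 45404 kJ/h
Q = ΔH = -116450 kJ/h = -32.346 kW
Heat removed = 32.346 kW

Q_out = 32.3 kW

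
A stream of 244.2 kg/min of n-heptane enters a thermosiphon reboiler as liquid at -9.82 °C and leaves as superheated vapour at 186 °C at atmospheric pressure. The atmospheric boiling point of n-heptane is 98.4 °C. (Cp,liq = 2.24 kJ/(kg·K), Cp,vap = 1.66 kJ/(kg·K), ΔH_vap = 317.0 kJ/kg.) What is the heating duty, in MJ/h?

Q = 10300 MJ/h

liquid -9.82→98.4 °C: 242.41 kJ/kg
vaporisation at 98.4 °C: 317 kJ/kg
vapour 98.4→186 °C: 145.42 kJ/kg
Δh = 242.41 + 317 + 145.42 = 704.83 kJ/kg
Q = ṁ·Δh = 244.2 kg/min × 704.83 kJ/kg = 172120 kJ/min
|Q| = 2868.7 kW = 10327 MJ/h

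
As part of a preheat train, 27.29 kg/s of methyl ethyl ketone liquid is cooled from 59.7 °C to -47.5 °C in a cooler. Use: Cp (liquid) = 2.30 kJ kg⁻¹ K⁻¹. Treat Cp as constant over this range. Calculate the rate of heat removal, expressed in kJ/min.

Q = ṁ·Cp·ΔT = 27.29 × 2.30 × (-47.5 − 59.7) = -6728.6 kJ/s
Cooling duty = 403720 kJ/min

Q_c = 404000 kJ/min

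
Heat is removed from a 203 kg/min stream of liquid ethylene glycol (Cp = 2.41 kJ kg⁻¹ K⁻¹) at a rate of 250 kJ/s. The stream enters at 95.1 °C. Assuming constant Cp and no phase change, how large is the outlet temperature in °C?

T_out = 64.4 °C

Q = 250 kJ/s = 15000 kJ/min
ΔT = Q/(ṁ·Cp) = 15000/(203×2.41) = 30.66 K
T_out = 95.1 − 30.66 = 64.44 °C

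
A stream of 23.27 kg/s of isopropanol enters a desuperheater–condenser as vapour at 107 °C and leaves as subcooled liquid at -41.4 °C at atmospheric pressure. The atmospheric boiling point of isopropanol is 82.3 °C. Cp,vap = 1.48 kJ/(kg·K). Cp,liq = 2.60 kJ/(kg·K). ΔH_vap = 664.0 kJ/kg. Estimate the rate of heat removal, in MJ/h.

Q_c = 85600 MJ/h

vapour 107→82.3 °C: -36.556 kJ/kg
condensation at 82.3 °C: -664 kJ/kg
liquid 82.3→-41.4 °C: -321.62 kJ/kg
Δh = -36.556 + -664 + -321.62 = -1022.2 kJ/kg
Q = ṁ·Δh = 23.27 kg/s × -1022.2 kJ/kg = -23786 kJ/s
|Q| = 23786 kW = 85630 MJ/h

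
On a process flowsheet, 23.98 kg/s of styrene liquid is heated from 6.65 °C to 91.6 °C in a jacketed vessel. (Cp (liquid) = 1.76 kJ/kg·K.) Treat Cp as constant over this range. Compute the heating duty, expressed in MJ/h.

Q = ṁ·Cp·ΔT = 23.98 × 1.76 × (91.6 − 6.65) = 3585.3 kJ/s
Heating duty = 12907 MJ/h

Q = 12900 MJ/h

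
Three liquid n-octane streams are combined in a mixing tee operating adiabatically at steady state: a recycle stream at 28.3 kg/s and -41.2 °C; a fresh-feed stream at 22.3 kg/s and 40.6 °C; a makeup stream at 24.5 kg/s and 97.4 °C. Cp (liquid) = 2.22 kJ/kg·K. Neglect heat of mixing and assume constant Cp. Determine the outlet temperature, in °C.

T_out = 28.3 °C

Adiabatic, steady state ⇒ Σ ṁᵢCp,ᵢ(T_out − Tᵢ) = 0
Σ ṁᵢCp,ᵢTᵢ = 28.3×2.22×-41.2 + 22.3×2.22×40.6 + 24.5×2.22×97.4 = 4719.1
Σ ṁᵢCp,ᵢ = 28.3×2.22 + 22.3×2.22 + 24.5×2.22 = 166.72
T_out = 4719.1 / 166.72 = 28.305 °C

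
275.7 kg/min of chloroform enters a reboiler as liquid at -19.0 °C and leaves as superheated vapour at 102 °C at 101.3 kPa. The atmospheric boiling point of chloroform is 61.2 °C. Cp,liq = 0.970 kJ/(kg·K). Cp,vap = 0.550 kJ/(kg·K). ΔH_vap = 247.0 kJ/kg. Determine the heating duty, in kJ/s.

Q = 1600 kJ/s

liquid -19.0→61.2 °C: 77.794 kJ/kg
vaporisation at 61.2 °C: 247 kJ/kg
vapour 61.2→102 °C: 22.44 kJ/kg
Δh = 77.794 + 247 + 22.44 = 347.23 kJ/kg
Q = ṁ·Δh = 275.7 kg/min × 347.23 kJ/kg = 95732 kJ/min
|Q| = 1595.5 kW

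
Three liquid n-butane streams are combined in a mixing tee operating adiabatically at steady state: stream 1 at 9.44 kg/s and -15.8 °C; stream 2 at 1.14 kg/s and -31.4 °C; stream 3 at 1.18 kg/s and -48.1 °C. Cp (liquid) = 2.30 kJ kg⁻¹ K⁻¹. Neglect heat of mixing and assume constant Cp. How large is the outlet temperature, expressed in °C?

Adiabatic, steady state ⇒ Σ ṁᵢCp,ᵢ(T_out − Tᵢ) = 0
T_out = Σ ṁᵢCp,ᵢTᵢ / Σ ṁᵢCp,ᵢ
      = -555.92 / 27.048 = -20.553 °C

T_out = -20.6 °C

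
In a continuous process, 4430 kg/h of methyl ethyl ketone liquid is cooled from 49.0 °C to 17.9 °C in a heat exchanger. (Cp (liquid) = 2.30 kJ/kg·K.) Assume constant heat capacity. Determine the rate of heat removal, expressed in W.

Q = ṁ·Cp·ΔT = 4430 × 2.30 × (17.9 − 49.0) = -316880 kJ/h
Converting: 316880 / 3600 s = 88.022 kW
Cooling duty = 88022 W

Q_c = 88000 W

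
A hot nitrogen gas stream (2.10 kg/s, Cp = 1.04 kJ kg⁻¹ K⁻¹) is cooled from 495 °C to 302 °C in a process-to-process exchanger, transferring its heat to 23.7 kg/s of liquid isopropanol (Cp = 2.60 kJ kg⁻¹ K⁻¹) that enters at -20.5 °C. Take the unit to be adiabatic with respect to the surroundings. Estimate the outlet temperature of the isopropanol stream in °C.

T_c,out = -13.7 °C

Heat released by hot stream: Q = 2.10 × 1.04 × (495 − 302) = 421.51 kJ/s
Energy balance on cold side (adiabatic exchanger): Q = ṁ_c·Cp_c·(T_c,out − T_c,in)
T_c,out = -20.5 + 421.51/(23.7 × 2.60) = -13.659 °C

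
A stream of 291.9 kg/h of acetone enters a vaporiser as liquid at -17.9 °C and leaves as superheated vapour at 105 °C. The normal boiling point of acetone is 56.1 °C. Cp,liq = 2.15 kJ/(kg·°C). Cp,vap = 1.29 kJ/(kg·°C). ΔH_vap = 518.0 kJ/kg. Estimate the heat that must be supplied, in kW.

Q = 60.0 kW

liquid -17.9→56.1 °C: 159.1 kJ/kg
vaporisation at 56.1 °C: 518 kJ/kg
vapour 56.1→105 °C: 63.081 kJ/kg
Δh = 159.1 + 518 + 63.081 = 740.18 kJ/kg
Q = ṁ·Δh = 291.9 kg/h × 740.18 kJ/kg = 216060 kJ/h
|Q| = 60.016 kW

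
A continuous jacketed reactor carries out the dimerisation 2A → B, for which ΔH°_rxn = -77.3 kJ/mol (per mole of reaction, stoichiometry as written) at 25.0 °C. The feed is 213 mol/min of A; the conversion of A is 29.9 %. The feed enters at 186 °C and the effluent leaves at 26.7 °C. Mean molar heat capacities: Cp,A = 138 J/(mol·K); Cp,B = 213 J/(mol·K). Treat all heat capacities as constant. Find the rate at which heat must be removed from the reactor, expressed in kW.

Extent of reaction ξ = 0.299 × 213 / 2 = 31.843 mol/min
Reaction term: ξ·ΔH°_rxn = 31.843 × -77.3 = -2461.5 kJ/min
Sensible, feed 186→25 °C: -4732.4 kJ/min
Outlet flows (mol/min): A 149.31, B 31.843
Sensible, products 25→26.7 °C: 46.559 kJ/min
Q = ΔH = -7147.4 kJ/min = -119.12 kW
Heat removed = 119.12 kW

Q_out = 119 kW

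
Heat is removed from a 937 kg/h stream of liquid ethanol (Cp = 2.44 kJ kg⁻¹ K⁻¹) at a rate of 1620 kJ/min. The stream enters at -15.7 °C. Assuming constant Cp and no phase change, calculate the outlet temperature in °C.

T_out = -58.2 °C

Q = 1620 kJ/min = 97200 kJ/h
ΔT = Q/(ṁ·Cp) = 97200/(937×2.44) = 42.514 K
T_out = -15.7 − 42.514 = -58.214 °C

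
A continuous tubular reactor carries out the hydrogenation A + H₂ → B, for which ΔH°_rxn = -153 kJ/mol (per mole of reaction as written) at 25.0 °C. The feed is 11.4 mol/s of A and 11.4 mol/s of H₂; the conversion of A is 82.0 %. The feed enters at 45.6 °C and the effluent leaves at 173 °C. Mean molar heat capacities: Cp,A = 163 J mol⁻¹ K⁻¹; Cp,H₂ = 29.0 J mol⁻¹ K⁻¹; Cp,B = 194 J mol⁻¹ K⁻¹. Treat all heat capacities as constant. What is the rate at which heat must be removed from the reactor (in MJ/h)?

Q_out = 4140 MJ/h

Extent of reaction ξ = 0.820 × 11.4 = 9.348 mol/s
Reaction term: ξ·ΔH°_rxn = 9.348 × -153 = -1430.2 kJ/s
Sensible, feed 45.6→25 °C: -45.089 kJ/s
Outlet flows (mol/s): A 2.052, H₂ 2.052, B 9.348
Sensible, products 25→173 °C: 326.71 kJ/s
Q = ΔH = -1148.6 kJ/s = -1148.6 kW
Heat removed = 4135 MJ/h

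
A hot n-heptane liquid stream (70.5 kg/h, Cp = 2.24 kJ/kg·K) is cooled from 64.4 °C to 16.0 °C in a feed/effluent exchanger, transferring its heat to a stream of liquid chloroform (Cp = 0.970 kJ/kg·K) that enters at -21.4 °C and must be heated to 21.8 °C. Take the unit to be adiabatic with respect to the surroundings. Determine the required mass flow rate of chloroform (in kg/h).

Heat released by hot stream: Q = 70.5 × 2.24 × (64.4 − 16.0) = 7643.3 kJ/h
Energy balance on cold side (adiabatic exchanger): Q = ṁ_c·Cp_c·(T_c,out − T_c,in)
ṁ_c = 7643.3 / [0.970 × (21.8 − -21.4)] = 182.4 kg/h

ṁ_c = 182 kg/h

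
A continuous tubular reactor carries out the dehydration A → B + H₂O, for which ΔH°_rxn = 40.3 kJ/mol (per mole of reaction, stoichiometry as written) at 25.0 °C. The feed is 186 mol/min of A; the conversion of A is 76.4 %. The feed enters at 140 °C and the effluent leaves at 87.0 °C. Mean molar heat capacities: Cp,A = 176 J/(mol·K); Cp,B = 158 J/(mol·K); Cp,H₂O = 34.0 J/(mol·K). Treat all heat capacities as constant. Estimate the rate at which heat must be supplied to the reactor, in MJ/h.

Q_in = 248 MJ/h

Extent of reaction ξ = 0.764 × 186 = 142.1 mol/min
Reaction term: ξ·ΔH°_rxn = 142.1 × 40.3 = 5726.8 kJ/min
Sensible, feed 140→25 °C: -3764.6 kJ/min
Outlet flows (mol/min): A 43.896, B 142.1, H₂O 142.1
Sensible, products 25→87.0 °C: 2170.6 kJ/min
Q = ΔH = 4132.8 kJ/min = 68.879 kW
Heat supplied = 247.97 MJ/h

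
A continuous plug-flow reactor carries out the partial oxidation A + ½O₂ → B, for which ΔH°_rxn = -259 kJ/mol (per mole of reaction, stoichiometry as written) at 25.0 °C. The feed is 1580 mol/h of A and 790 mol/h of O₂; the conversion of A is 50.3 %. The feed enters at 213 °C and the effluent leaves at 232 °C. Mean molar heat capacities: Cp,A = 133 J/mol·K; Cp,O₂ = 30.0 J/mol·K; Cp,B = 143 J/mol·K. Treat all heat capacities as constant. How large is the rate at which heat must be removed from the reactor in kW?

Extent of reaction ξ = 0.503 × 1580 = 794.74 mol/h
Reaction term: ξ·ΔH°_rxn = 794.74 × -259 = -205840 kJ/h
Sensible, feed 213→25 °C: -43962 kJ/h
Outlet flows (mol/h): A 785.26, O₂ 392.63, B 794.74
Sensible, products 25→232 °C: 47582 kJ/h
Q = ΔH = -202220 kJ/h = -56.171 kW
Heat removed = 56.171 kW

Q_out = 56.2 kW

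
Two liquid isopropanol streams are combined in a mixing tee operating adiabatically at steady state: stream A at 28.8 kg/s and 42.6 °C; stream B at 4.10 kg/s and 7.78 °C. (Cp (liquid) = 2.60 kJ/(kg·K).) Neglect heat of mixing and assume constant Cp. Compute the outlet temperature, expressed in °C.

T_out = 38.3 °C

No heat crosses the boundary, so H_out = H_in.
T_out = Σ ṁᵢCp,ᵢTᵢ / Σ ṁᵢCp,ᵢ
      = 3272.8 / 85.54 = 38.261 °C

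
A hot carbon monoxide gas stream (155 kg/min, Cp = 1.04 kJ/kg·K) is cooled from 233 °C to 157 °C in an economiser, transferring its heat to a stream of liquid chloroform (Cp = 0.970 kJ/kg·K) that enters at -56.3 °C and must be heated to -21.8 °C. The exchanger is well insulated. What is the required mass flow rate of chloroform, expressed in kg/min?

ṁ_c = 366 kg/min

Heat released by hot stream: Q = 155 × 1.04 × (233 − 157) = 12251 kJ/min
Energy balance on cold side (adiabatic exchanger): Q = ṁ_c·Cp_c·(T_c,out − T_c,in)
ṁ_c = 12251 / [0.970 × (-21.8 − -56.3)] = 366.09 kg/min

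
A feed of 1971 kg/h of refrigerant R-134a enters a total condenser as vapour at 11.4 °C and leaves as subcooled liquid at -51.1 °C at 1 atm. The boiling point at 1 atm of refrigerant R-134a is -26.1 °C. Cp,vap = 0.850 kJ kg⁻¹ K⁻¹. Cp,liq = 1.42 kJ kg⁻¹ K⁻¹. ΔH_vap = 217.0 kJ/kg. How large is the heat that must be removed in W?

Q_c = 156000 W

vapour 11.4→-26.1 °C: -31.875 kJ/kg
condensation at -26.1 °C: -217 kJ/kg
liquid -26.1→-51.1 °C: -35.5 kJ/kg
Δh = -31.875 + -217 + -35.5 = -284.38 kJ/kg
Q = ṁ·Δh = 1971 kg/h × -284.38 kJ/kg = -560500 kJ/h
|Q| = 155.7 kW = 155700 W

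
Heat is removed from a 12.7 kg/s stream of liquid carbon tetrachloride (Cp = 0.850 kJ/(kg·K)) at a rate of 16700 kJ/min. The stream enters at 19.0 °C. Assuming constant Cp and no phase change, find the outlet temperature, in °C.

T_out = -6.78 °C

Q = 16700 kJ/min = 278.33 kJ/s
ΔT = Q/(ṁ·Cp) = 278.33/(12.7×0.850) = 25.784 K
T_out = 19.0 − 25.784 = -6.7835 °C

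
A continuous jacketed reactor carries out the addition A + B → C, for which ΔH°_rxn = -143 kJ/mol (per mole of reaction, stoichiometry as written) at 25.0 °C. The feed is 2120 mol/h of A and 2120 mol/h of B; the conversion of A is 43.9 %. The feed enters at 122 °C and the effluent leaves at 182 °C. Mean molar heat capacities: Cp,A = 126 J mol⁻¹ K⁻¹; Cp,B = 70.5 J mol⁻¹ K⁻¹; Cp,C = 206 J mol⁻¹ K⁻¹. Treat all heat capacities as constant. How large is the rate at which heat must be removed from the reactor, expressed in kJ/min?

Q_out = 1780 kJ/min

Extent of reaction ξ = 0.439 × 2120 = 930.68 mol/h
Reaction term: ξ·ΔH°_rxn = 930.68 × -143 = -133090 kJ/h
Sensible, feed 122→25 °C: -40408 kJ/h
Outlet flows (mol/h): A 1189.3, B 1189.3, C 930.68
Sensible, products 25→182 °C: 66791 kJ/h
Q = ΔH = -106700 kJ/h = -29.64 kW
Heat removed = 1778.4 kJ/min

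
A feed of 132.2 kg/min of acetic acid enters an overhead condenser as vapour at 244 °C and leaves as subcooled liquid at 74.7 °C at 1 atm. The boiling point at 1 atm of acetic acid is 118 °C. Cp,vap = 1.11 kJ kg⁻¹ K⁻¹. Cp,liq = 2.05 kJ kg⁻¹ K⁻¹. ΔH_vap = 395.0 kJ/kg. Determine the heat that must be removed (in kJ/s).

vapour 244→118 °C: -139.86 kJ/kg
condensation at 118 °C: -395 kJ/kg
liquid 118→74.7 °C: -88.765 kJ/kg
Δh = -139.86 + -395 + -88.765 = -623.62 kJ/kg
Q = ṁ·Δh = 132.2 kg/min × -623.62 kJ/kg = -82443 kJ/min
|Q| = 1374.1 kW

Q_c = 1370 kJ/s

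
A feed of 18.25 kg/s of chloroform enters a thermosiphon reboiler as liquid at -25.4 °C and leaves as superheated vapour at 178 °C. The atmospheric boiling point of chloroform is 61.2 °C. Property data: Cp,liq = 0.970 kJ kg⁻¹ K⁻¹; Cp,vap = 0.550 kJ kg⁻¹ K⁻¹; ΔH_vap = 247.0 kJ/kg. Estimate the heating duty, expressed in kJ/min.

liquid -25.4→61.2 °C: 84.002 kJ/kg
vaporisation at 61.2 °C: 247 kJ/kg
vapour 61.2→178 °C: 64.24 kJ/kg
Δh = 84.002 + 247 + 64.24 = 395.24 kJ/kg
Q = ṁ·Δh = 18.25 kg/s × 395.24 kJ/kg = 7213.2 kJ/s
|Q| = 7213.2 kW = 432790 kJ/min

Q = 433000 kJ/min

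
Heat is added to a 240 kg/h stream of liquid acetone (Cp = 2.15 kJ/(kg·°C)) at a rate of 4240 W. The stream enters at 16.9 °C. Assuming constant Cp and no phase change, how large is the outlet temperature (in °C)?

T_out = 46.5 °C

Q = 4240 W = 15264 kJ/h
ΔT = Q/(ṁ·Cp) = 15264/(240×2.15) = 29.581 K
T_out = 16.9 + 29.581 = 46.481 °C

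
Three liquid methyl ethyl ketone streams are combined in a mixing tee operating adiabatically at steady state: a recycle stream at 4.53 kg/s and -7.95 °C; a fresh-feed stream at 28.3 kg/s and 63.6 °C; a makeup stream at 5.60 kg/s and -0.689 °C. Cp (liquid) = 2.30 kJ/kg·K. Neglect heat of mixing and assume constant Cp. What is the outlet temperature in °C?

T_out = 45.8 °C

No heat crosses the boundary, so H_out = H_in.
T_out = Σ ṁᵢCp,ᵢTᵢ / Σ ṁᵢCp,ᵢ
      = 4048 / 88.389 = 45.798 °C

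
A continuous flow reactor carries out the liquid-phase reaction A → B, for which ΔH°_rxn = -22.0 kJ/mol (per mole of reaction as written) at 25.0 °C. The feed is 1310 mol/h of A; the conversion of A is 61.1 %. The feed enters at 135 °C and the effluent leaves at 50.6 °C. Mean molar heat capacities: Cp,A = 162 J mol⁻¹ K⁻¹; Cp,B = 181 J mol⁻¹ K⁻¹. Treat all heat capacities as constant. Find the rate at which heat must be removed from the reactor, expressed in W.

Extent of reaction ξ = 0.611 × 1310 = 800.41 mol/h
Reaction term: ξ·ΔH°_rxn = 800.41 × -22.0 = -17609 kJ/h
Sensible, feed 135→25 °C: -23344 kJ/h
Outlet flows (mol/h): A 509.59, B 800.41
Sensible, products 25→50.6 °C: 5822.2 kJ/h
Q = ΔH = -35131 kJ/h = -9.7586 kW
Heat removed = 9758.6 W

Q_out = 9760 W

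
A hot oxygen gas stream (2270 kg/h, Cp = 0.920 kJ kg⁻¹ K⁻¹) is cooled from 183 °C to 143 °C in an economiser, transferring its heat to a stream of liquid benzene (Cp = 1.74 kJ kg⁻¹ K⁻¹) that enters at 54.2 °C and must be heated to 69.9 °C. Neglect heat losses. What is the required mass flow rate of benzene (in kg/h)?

ṁ_c = 3060 kg/h

Heat released by hot stream: Q = 2270 × 0.920 × (183 − 143) = 83536 kJ/h
Energy balance on cold side (adiabatic exchanger): Q = ṁ_c·Cp_c·(T_c,out − T_c,in)
ṁ_c = 83536 / [1.74 × (69.9 − 54.2)] = 3057.9 kg/h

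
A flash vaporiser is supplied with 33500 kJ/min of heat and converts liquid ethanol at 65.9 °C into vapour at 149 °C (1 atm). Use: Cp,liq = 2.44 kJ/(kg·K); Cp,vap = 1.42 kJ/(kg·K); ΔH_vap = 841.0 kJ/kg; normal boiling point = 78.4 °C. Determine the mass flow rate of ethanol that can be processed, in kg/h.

Δh = 2.44×(78.4−65.9) + 841.0 + 1.42×(149−78.4) = 971.75 kJ/kg
Q = 33500 kJ/min = 558.33 kJ/s = 2.01e+06 kJ/h
ṁ = Q/Δh = 2.01e+06 / 971.75 = 2068.4 kg/h

ṁ = 2070 kg/h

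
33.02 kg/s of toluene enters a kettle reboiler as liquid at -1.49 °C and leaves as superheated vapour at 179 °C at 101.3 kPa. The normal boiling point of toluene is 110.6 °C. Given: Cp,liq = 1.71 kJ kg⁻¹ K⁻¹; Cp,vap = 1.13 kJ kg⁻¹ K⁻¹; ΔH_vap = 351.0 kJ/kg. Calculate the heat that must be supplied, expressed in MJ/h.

Q = 73700 MJ/h

liquid -1.49→110.6 °C: 191.67 kJ/kg
vaporisation at 110.6 °C: 351 kJ/kg
vapour 110.6→179 °C: 77.292 kJ/kg
Δh = 191.67 + 351 + 77.292 = 619.97 kJ/kg
Q = ṁ·Δh = 33.02 kg/s × 619.97 kJ/kg = 20471 kJ/s
|Q| = 20471 kW = 73697 MJ/h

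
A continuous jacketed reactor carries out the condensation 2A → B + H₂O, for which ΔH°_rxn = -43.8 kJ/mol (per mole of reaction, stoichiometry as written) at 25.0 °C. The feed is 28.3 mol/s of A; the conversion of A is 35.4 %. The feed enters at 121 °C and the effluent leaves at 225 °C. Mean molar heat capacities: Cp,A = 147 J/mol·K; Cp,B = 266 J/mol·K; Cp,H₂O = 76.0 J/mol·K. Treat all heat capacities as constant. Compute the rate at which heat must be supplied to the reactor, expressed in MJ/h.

Extent of reaction ξ = 0.354 × 28.3 / 2 = 5.0091 mol/s
Reaction term: ξ·ΔH°_rxn = 5.0091 × -43.8 = -219.4 kJ/s
Sensible, feed 121→25 °C: -399.37 kJ/s
Outlet flows (mol/s): A 18.282, B 5.0091, H₂O 5.0091
Sensible, products 25→225 °C: 880.11 kJ/s
Q = ΔH = 261.34 kJ/s = 261.34 kW
Heat supplied = 940.82 MJ/h

Q_in = 941 MJ/h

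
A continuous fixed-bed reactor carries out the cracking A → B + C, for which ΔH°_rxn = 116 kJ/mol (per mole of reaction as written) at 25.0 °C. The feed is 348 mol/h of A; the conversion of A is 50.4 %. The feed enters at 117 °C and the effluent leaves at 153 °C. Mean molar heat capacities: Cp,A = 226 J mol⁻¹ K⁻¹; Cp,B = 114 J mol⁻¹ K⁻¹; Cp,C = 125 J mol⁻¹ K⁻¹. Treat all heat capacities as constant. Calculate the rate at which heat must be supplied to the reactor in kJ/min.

Q_in = 391 kJ/min

Extent of reaction ξ = 0.504 × 348 = 175.39 mol/h
Reaction term: ξ·ΔH°_rxn = 175.39 × 116 = 20345 kJ/h
Sensible, feed 117→25 °C: -7235.6 kJ/h
Outlet flows (mol/h): A 172.61, B 175.39, C 175.39
Sensible, products 25→153 °C: 10359 kJ/h
Q = ΔH = 23469 kJ/h = 6.5191 kW
Heat supplied = 391.14 kJ/min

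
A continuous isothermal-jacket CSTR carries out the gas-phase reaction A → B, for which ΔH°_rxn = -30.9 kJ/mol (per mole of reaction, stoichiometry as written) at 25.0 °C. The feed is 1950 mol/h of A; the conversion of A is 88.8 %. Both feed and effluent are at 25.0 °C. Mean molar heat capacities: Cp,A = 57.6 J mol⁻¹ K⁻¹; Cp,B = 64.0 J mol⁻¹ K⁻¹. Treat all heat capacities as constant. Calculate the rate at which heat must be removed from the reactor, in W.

Extent of reaction ξ = 0.888 × 1950 = 1731.6 mol/h
Reaction term: ξ·ΔH°_rxn = 1731.6 × -30.9 = -53506 kJ/h
Q = ΔH = -53506 kJ/h = -14.863 kW
Heat removed = 14863 W

Q_out = 14900 W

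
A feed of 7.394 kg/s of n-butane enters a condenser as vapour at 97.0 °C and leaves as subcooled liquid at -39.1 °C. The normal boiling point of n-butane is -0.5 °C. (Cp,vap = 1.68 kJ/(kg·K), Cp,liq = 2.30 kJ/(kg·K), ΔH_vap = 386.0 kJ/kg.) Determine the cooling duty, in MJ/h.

Q_c = 17000 MJ/h

vapour 97.0→-0.5 °C: -163.8 kJ/kg
condensation at -0.5 °C: -386 kJ/kg
liquid -0.5→-39.1 °C: -88.78 kJ/kg
Δh = -163.8 + -386 + -88.78 = -638.58 kJ/kg
Q = ṁ·Δh = 7.394 kg/s × -638.58 kJ/kg = -4721.7 kJ/s
|Q| = 4721.7 kW = 16998 MJ/h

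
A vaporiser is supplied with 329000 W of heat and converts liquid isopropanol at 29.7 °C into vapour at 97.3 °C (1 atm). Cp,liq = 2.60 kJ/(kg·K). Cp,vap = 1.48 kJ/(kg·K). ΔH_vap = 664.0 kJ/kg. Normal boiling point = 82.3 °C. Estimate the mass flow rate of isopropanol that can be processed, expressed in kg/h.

ṁ = 1440 kg/h

Δh = 2.60×(82.3−29.7) + 664.0 + 1.48×(97.3−82.3) = 822.96 kJ/kg
Q = 329000 W = 329 kJ/s = 1.1844e+06 kJ/h
ṁ = Q/Δh = 1.1844e+06 / 822.96 = 1439.2 kg/h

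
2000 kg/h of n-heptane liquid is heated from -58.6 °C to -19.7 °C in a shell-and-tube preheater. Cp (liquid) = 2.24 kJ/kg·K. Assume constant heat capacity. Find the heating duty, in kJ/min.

Q = ṁ·Cp·ΔT = 2000 × 2.24 × (-19.7 − -58.6) = 174270 kJ/h
Converting: 174270 / 3600 s = 48.409 kW
Heating duty = 2904.5 kJ/min

Q = 2900 kJ/min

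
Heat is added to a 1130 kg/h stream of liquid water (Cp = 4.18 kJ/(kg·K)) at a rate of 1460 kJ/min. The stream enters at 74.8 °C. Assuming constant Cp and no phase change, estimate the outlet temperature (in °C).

Q = 1460 kJ/min = 87600 kJ/h
ΔT = Q/(ṁ·Cp) = 87600/(1130×4.18) = 18.546 K
T_out = 74.8 + 18.546 = 93.346 °C

T_out = 93.3 °C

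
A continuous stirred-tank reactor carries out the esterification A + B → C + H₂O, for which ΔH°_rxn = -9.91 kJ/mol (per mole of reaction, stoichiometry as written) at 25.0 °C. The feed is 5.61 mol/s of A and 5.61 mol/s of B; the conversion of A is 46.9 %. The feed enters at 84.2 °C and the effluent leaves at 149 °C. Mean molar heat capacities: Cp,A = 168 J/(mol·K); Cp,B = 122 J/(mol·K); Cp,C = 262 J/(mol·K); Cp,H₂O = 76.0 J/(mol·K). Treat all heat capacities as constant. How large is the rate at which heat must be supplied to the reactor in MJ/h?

Extent of reaction ξ = 0.469 × 5.61 = 2.6311 mol/s
Reaction term: ξ·ΔH°_rxn = 2.6311 × -9.91 = -26.074 kJ/s
Sensible, feed 84.2→25 °C: -96.312 kJ/s
Outlet flows (mol/s): A 2.9789, B 2.9789, C 2.6311, H₂O 2.6311
Sensible, products 25→149 °C: 217.4 kJ/s
Q = ΔH = 95.009 kJ/s = 95.009 kW
Heat supplied = 342.03 MJ/h

Q_in = 342 MJ/h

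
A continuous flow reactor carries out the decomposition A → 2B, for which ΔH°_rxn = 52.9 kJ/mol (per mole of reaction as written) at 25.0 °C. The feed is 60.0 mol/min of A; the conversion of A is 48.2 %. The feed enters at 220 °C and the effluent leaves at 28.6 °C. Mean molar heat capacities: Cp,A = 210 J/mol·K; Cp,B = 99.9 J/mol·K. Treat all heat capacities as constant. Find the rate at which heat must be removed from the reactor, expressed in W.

Q_out = 14700 W

Extent of reaction ξ = 0.482 × 60.0 = 28.92 mol/min
Reaction term: ξ·ΔH°_rxn = 28.92 × 52.9 = 1529.9 kJ/min
Sensible, feed 220→25 °C: -2457 kJ/min
Outlet flows (mol/min): A 31.08, B 57.84
Sensible, products 25→28.6 °C: 44.298 kJ/min
Q = ΔH = -882.83 kJ/min = -14.714 kW
Heat removed = 14714 W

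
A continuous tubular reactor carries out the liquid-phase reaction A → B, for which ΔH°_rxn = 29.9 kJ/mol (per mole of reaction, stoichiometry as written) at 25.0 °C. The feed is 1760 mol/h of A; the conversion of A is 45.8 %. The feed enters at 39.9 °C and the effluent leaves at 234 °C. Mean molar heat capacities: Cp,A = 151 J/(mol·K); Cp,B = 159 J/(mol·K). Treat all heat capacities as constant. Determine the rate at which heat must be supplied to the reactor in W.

Extent of reaction ξ = 0.458 × 1760 = 806.08 mol/h
Reaction term: ξ·ΔH°_rxn = 806.08 × 29.9 = 24102 kJ/h
Sensible, feed 39.9→25 °C: -3959.8 kJ/h
Outlet flows (mol/h): A 953.92, B 806.08
Sensible, products 25→234 °C: 56892 kJ/h
Q = ΔH = 77034 kJ/h = 21.398 kW
Heat supplied = 21398 W

Q_in = 21400 W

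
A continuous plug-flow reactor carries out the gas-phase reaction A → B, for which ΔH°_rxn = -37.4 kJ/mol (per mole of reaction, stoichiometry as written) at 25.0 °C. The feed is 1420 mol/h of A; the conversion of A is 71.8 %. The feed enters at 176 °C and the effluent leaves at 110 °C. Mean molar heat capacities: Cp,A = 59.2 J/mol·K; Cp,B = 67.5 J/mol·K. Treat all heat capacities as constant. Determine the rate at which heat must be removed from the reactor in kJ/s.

Q_out = 11.9 kJ/s

Extent of reaction ξ = 0.718 × 1420 = 1019.6 mol/h
Reaction term: ξ·ΔH°_rxn = 1019.6 × -37.4 = -38132 kJ/h
Sensible, feed 176→25 °C: -12694 kJ/h
Outlet flows (mol/h): A 400.44, B 1019.6
Sensible, products 25→110 °C: 7864.7 kJ/h
Q = ΔH = -42960 kJ/h = -11.933 kW
Heat removed = 11.933 kJ/s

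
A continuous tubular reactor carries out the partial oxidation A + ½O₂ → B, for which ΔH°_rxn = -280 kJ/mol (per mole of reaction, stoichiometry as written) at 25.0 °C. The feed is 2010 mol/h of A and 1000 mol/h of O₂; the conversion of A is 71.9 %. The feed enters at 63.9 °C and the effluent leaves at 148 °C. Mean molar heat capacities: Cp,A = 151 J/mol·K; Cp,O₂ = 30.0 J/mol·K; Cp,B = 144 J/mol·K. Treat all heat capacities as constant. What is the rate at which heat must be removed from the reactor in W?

Q_out = 106000 W

Extent of reaction ξ = 0.719 × 2010 = 1445.2 mol/h
Reaction term: ξ·ΔH°_rxn = 1445.2 × -280 = -404650 kJ/h
Sensible, feed 63.9→25 °C: -12974 kJ/h
Outlet flows (mol/h): A 564.81, O₂ 277.4, B 1445.2
Sensible, products 25→148 °C: 37111 kJ/h
Q = ΔH = -380520 kJ/h = -105.7 kW
Heat removed = 105700 W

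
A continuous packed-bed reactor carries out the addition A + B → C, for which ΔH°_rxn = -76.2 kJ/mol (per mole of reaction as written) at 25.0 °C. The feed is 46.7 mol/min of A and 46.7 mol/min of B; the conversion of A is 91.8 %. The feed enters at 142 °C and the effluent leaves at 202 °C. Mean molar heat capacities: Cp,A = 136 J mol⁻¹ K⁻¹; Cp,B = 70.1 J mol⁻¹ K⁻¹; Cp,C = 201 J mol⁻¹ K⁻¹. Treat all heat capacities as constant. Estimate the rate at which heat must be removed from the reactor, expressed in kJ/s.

Extent of reaction ξ = 0.918 × 46.7 = 42.871 mol/min
Reaction term: ξ·ΔH°_rxn = 42.871 × -76.2 = -3266.7 kJ/min
Sensible, feed 142→25 °C: -1126.1 kJ/min
Outlet flows (mol/min): A 3.8294, B 3.8294, C 42.871
Sensible, products 25→202 °C: 1664.9 kJ/min
Q = ΔH = -2727.9 kJ/min = -45.466 kW
Heat removed = 45.466 kJ/s

Q_out = 45.5 kJ/s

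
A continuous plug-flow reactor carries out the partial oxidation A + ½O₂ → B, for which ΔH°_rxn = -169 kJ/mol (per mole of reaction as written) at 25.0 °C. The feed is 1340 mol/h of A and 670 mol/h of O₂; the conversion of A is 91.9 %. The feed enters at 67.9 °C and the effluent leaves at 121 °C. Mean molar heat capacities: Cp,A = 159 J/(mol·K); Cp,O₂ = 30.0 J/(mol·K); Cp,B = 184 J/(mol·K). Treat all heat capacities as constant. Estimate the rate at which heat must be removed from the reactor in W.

Q_out = 54000 W

Extent of reaction ξ = 0.919 × 1340 = 1231.5 mol/h
Reaction term: ξ·ΔH°_rxn = 1231.5 × -169 = -208120 kJ/h
Sensible, feed 67.9→25 °C: -10003 kJ/h
Outlet flows (mol/h): A 108.54, O₂ 54.27, B 1231.5
Sensible, products 25→121 °C: 23566 kJ/h
Q = ΔH = -194550 kJ/h = -54.043 kW
Heat removed = 54043 W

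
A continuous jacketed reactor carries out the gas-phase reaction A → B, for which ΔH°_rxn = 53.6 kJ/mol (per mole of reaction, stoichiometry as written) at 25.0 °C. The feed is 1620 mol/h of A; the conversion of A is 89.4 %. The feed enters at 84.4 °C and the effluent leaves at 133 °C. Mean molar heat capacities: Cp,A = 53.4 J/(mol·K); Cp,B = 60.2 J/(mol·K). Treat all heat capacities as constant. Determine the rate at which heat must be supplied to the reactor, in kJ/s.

Extent of reaction ξ = 0.894 × 1620 = 1448.3 mol/h
Reaction term: ξ·ΔH°_rxn = 1448.3 × 53.6 = 77628 kJ/h
Sensible, feed 84.4→25 °C: -5138.6 kJ/h
Outlet flows (mol/h): A 171.72, B 1448.3
Sensible, products 25→133 °C: 10406 kJ/h
Q = ΔH = 82896 kJ/h = 23.027 kW
Heat supplied = 23.027 kJ/s

Q_in = 23.0 kJ/s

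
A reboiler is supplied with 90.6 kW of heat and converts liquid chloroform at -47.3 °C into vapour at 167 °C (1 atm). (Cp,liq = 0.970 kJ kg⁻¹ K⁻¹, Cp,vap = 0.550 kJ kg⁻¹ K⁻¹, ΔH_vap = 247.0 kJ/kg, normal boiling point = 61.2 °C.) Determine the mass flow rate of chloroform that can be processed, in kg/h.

ṁ = 795 kg/h

Δh = 0.970×(61.2−-47.3) + 247.0 + 0.550×(167−61.2) = 410.44 kJ/kg
Q = 90.6 kW = 90.6 kJ/s = 326160 kJ/h
ṁ = Q/Δh = 326160 / 410.44 = 794.67 kg/h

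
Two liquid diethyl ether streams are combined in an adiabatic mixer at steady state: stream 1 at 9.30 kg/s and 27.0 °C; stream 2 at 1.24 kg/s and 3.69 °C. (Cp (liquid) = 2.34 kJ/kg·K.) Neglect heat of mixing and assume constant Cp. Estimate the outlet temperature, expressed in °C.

Energy balance with Q = 0: Σ ṁᵢCp,ᵢ(T_out − Tᵢ) = 0
T_out = Σ ṁᵢCp,ᵢTᵢ / Σ ṁᵢCp,ᵢ
      = 598.28 / 24.664 = 24.258 °C

T_out = 24.3 °C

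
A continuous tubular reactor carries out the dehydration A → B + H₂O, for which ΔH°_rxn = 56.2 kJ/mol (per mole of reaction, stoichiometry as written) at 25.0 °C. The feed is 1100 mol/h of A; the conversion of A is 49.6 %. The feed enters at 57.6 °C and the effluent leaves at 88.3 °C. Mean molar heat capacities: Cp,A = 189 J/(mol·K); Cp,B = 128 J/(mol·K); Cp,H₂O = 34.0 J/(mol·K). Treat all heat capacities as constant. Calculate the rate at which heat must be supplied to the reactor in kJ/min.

Extent of reaction ξ = 0.496 × 1100 = 545.6 mol/h
Reaction term: ξ·ΔH°_rxn = 545.6 × 56.2 = 30663 kJ/h
Sensible, feed 57.6→25 °C: -6777.5 kJ/h
Outlet flows (mol/h): A 554.4, B 545.6, H₂O 545.6
Sensible, products 25→88.3 °C: 12228 kJ/h
Q = ΔH = 36113 kJ/h = 10.031 kW
Heat supplied = 601.88 kJ/min

Q_in = 602 kJ/min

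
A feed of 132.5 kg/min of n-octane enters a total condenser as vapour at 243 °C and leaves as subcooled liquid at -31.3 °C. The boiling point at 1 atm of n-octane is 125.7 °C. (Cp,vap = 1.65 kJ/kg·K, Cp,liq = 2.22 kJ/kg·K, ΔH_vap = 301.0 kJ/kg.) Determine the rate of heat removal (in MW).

vapour 243→125.7 °C: -193.54 kJ/kg
condensation at 125.7 °C: -301 kJ/kg
liquid 125.7→-31.3 °C: -348.54 kJ/kg
Δh = -193.54 + -301 + -348.54 = -843.09 kJ/kg
Q = ṁ·Δh = 132.5 kg/min × -843.09 kJ/kg = -111710 kJ/min
|Q| = 1861.8 kW = 1.8618 MW

Q_c = 1.86 MW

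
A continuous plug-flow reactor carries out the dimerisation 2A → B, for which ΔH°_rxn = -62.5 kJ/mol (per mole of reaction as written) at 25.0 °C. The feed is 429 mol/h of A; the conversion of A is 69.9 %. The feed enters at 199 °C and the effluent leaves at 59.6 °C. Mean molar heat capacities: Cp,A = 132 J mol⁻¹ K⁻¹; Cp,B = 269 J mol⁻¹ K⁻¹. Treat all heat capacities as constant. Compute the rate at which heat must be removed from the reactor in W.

Q_out = 4790 W

Extent of reaction ξ = 0.699 × 429 / 2 = 149.94 mol/h
Reaction term: ξ·ΔH°_rxn = 149.94 × -62.5 = -9371 kJ/h
Sensible, feed 199→25 °C: -9853.3 kJ/h
Outlet flows (mol/h): A 129.13, B 149.94
Sensible, products 25→59.6 °C: 1985.3 kJ/h
Q = ΔH = -17239 kJ/h = -4.7886 kW
Heat removed = 4788.6 W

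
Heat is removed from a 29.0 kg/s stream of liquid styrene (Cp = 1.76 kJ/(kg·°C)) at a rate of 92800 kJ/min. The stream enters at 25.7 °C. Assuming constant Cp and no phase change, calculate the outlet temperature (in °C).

T_out = -4.60 °C

Q = 92800 kJ/min = 1546.7 kJ/s
ΔT = Q/(ṁ·Cp) = 1546.7/(29.0×1.76) = 30.303 K
T_out = 25.7 − 30.303 = -4.603 °C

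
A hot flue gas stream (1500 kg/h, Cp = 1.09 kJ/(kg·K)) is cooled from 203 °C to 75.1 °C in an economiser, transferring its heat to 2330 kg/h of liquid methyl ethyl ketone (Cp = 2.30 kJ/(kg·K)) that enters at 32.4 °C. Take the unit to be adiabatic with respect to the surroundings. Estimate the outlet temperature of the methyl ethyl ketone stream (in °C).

T_c,out = 71.4 °C

Heat released by hot stream: Q = 1500 × 1.09 × (203 − 75.1) = 209120 kJ/h
Energy balance on cold side (adiabatic exchanger): Q = ṁ_c·Cp_c·(T_c,out − T_c,in)
T_c,out = 32.4 + 209120/(2330 × 2.30) = 71.422 °C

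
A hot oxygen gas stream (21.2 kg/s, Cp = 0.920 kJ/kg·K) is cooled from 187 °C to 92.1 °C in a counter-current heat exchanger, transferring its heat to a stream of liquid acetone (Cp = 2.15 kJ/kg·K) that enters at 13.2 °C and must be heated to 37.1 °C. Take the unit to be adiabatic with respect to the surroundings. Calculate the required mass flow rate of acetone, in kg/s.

ṁ_c = 36.0 kg/s

Heat released by hot stream: Q = 21.2 × 0.920 × (187 − 92.1) = 1850.9 kJ/s
Energy balance on cold side (adiabatic exchanger): Q = ṁ_c·Cp_c·(T_c,out − T_c,in)
ṁ_c = 1850.9 / [2.15 × (37.1 − 13.2)] = 36.021 kg/s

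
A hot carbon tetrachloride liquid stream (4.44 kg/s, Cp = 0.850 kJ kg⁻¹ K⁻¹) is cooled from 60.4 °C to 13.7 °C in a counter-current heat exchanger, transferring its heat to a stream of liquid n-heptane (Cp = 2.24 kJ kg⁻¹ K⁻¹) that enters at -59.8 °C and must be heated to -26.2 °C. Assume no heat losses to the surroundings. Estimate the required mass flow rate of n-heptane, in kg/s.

Heat released by hot stream: Q = 4.44 × 0.850 × (60.4 − 13.7) = 176.25 kJ/s
Energy balance on cold side (adiabatic exchanger): Q = ṁ_c·Cp_c·(T_c,out − T_c,in)
ṁ_c = 176.25 / [2.24 × (-26.2 − -59.8)] = 2.3417 kg/s

ṁ_c = 2.34 kg/s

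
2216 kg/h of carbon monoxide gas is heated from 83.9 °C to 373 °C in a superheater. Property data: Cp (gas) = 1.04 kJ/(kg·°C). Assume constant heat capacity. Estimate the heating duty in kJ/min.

Q = 11100 kJ/min

Q = ṁ·Cp·ΔT = 2216 × 1.04 × (373 − 83.9) = 666270 kJ/h
Converting: 666270 / 3600 s = 185.08 kW
Heating duty = 11105 kJ/min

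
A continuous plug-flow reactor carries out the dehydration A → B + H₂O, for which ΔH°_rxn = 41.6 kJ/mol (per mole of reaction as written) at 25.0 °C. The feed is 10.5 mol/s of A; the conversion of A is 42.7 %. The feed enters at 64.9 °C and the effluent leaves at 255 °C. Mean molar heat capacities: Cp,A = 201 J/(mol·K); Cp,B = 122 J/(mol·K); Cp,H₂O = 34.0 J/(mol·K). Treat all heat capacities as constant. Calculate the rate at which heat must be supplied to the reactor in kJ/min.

Extent of reaction ξ = 0.427 × 10.5 = 4.4835 mol/s
Reaction term: ξ·ΔH°_rxn = 4.4835 × 41.6 = 186.51 kJ/s
Sensible, feed 64.9→25 °C: -84.209 kJ/s
Outlet flows (mol/s): A 6.0165, B 4.4835, H₂O 4.4835
Sensible, products 25→255 °C: 439.01 kJ/s
Q = ΔH = 541.32 kJ/s = 541.32 kW
Heat supplied = 32479 kJ/min

Q_in = 32500 kJ/min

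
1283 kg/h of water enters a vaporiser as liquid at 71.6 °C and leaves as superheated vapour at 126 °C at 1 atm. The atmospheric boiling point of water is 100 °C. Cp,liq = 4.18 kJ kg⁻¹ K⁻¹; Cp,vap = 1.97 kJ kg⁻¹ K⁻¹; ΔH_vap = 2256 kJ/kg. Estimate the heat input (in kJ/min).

Q = 51900 kJ/min

liquid 71.6→100 °C: 118.71 kJ/kg
vaporisation at 100 °C: 2256 kJ/kg
vapour 100→126 °C: 51.22 kJ/kg
Δh = 118.71 + 2256 + 51.22 = 2425.9 kJ/kg
Q = ṁ·Δh = 1283 kg/h × 2425.9 kJ/kg = 3.1125e+06 kJ/h
|Q| = 864.58 kW = 51875 kJ/min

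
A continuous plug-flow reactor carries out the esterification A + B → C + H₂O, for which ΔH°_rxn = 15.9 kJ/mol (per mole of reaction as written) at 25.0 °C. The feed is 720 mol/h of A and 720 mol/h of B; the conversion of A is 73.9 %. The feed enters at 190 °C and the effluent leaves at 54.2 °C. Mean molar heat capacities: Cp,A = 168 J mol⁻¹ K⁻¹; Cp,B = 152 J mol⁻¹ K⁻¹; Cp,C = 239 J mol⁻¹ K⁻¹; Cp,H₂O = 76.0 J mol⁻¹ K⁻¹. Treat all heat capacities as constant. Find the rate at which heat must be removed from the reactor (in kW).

Q_out = 6.36 kW

Extent of reaction ξ = 0.739 × 720 = 532.08 mol/h
Reaction term: ξ·ΔH°_rxn = 532.08 × 15.9 = 8460.1 kJ/h
Sensible, feed 190→25 °C: -38016 kJ/h
Outlet flows (mol/h): A 187.92, B 187.92, C 532.08, H₂O 532.08
Sensible, products 25→54.2 °C: 6650 kJ/h
Q = ΔH = -22906 kJ/h = -6.3628 kW
Heat removed = 6.3628 kW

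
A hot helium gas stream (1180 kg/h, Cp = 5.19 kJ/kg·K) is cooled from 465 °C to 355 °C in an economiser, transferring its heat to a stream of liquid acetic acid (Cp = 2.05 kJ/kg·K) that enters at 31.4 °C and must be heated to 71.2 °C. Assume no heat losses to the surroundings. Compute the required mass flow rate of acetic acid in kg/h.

Heat released by hot stream: Q = 1180 × 5.19 × (465 − 355) = 673660 kJ/h
Energy balance on cold side (adiabatic exchanger): Q = ṁ_c·Cp_c·(T_c,out − T_c,in)
ṁ_c = 673660 / [2.05 × (71.2 − 31.4)] = 8256.7 kg/h

ṁ_c = 8260 kg/h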